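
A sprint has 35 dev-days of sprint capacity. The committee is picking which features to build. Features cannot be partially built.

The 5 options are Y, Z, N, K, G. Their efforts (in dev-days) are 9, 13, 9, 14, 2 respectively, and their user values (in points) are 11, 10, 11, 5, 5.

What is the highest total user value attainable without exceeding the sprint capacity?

Y + Z + N + G: effort 9 + 13 + 9 + 2 = 33 ≤ 35, user value 11 + 10 + 11 + 5 = 37.
Y + N + K + G: effort 9 + 9 + 14 + 2 = 34 ≤ 35, user value 11 + 11 + 5 + 5 = 32.
Y + Z + N: effort 9 + 13 + 9 = 31 ≤ 35, user value 11 + 10 + 11 = 32.
Best is Y, Z, N, and G with total user value 37.

37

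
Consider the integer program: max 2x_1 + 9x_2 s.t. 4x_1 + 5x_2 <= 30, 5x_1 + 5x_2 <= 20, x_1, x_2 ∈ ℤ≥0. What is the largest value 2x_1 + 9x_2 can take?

36

(x_1,x_2)=(0,4): 4·0+5·4=20≤30, 5·0+5·4=20≤20, objective 36.
(x_1,x_2)=(1,3): 4·1+5·3=19≤30, 5·1+5·3=20≤20, objective 29.
(x_1,x_2)=(0,3): 4·0+5·3=15≤30, 5·0+5·3=15≤20, objective 27.
The best lattice point is (0,4), giving 36.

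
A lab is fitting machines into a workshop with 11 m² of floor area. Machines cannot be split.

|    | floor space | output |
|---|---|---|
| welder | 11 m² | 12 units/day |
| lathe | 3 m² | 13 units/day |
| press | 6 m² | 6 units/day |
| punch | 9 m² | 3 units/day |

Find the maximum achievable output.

Take lathe and press: floor space 3 + 6 = 9 ≤ 11, output 13 + 6 = 19.
No other feasible combination does better.

19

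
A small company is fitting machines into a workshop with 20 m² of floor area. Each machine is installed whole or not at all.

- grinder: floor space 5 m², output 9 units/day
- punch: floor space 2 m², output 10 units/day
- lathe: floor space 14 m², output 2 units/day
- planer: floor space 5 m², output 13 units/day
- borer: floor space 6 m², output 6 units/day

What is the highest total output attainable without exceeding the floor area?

38

Allowing fractional choices, the relaxed optimum would be about 38.3, but machines are indivisible.
grinder + punch + planer + borer: floor space 5 + 2 + 5 + 6 = 18 ≤ 20, output 9 + 10 + 13 + 6 = 38.
punch + planer + borer: floor space 2 + 5 + 6 = 13 ≤ 20, output 10 + 13 + 6 = 29.
grinder + punch + planer: floor space 5 + 2 + 5 = 12 ≤ 20, output 9 + 10 + 13 = 32.
Best is grinder, punch, planer, and borer with total output 38.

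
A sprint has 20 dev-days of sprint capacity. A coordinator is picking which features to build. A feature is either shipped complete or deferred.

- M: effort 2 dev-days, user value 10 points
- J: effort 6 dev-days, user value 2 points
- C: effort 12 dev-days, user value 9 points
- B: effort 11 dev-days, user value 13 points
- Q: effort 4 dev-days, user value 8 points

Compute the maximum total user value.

M + C + Q: effort 2 + 12 + 4 = 18 ≤ 20, user value 10 + 9 + 8 = 27.
M + J + B: effort 2 + 6 + 11 = 19 ≤ 20, user value 10 + 2 + 13 = 25.
M + B + Q: effort 2 + 11 + 4 = 17 ≤ 20, user value 10 + 13 + 8 = 31.
Best is M, B, and Q with total user value 31.

31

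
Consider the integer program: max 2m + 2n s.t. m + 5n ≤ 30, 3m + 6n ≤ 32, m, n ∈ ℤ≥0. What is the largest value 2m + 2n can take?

(m,n)=(10,0): 1·10+5·0=10≤30, 3·10+6·0=30≤32, objective 20.
(m,n)=(9,0): 1·9+5·0=9≤30, 3·9+6·0=27≤32, objective 18.
The best lattice point is (10,0), giving 20.

20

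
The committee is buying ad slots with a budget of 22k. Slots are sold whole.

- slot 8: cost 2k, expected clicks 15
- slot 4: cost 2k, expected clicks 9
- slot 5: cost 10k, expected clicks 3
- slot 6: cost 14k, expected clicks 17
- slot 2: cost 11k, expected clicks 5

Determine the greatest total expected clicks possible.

Allowing fractional choices, the relaxed optimum would be about 42.8, but ad slots are indivisible.
slot 8 + slot 6: cost 2 + 14 = 16 ≤ 22, expected clicks 15 + 17 = 32.
slot 8 + slot 4 + slot 6: cost 2 + 2 + 14 = 18 ≤ 22, expected clicks 15 + 9 + 17 = 41.
Best is slot 8, slot 4, and slot 6 with total expected clicks 41.

41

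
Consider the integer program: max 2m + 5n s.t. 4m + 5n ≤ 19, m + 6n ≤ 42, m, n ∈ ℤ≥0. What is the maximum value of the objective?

The continuous relaxation peaks at (0, 3.8) with value 19.00; rounding to a feasible lattice point costs some objective.
(m,n)=(1,3) is feasible, giving 17.
(m,n)=(0,3) is feasible, giving 15.
(m,n)=(2,2) is feasible, giving 14.
Maximum is 17 at (m,n)=(1,3).

17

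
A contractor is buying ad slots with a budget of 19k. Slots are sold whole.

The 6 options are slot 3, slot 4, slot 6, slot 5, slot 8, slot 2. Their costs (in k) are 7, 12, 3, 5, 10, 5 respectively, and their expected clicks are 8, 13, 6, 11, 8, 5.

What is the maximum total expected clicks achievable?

25

Allowing fractional choices, the relaxed optimum would be about 29.3, but ad slots are indivisible.
slot 4 + slot 5: cost 12 + 5 = 17 ≤ 19, expected clicks 13 + 11 = 24.
slot 6 + slot 5 + slot 8: cost 3 + 5 + 10 = 18 ≤ 19, expected clicks 6 + 11 + 8 = 25.
slot 3 + slot 6 + slot 5: cost 7 + 3 + 5 = 15 ≤ 19, expected clicks 8 + 6 + 11 = 25.
The maximum expected clicks is 25; one optimal choice is slot 3, slot 6, and slot 5.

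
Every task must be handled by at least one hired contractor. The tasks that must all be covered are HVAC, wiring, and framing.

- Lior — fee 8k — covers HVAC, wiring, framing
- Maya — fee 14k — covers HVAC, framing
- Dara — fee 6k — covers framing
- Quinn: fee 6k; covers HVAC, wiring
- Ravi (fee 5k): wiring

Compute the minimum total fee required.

8

This is an integer covering problem.
Lior alone covers HVAC, wiring, framing — every task.
Total fee: 8.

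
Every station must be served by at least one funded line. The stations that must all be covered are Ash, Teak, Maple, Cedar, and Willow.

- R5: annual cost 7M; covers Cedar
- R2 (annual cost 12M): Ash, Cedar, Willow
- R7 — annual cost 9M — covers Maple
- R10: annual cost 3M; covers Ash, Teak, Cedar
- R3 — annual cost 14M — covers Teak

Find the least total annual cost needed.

24

Choose R2, R7, and R10: together they cover Ash, Teak, Maple, Cedar, Willow — every station.
Total annual cost: 12 + 9 + 3 = 24.
No cover costs less than 24.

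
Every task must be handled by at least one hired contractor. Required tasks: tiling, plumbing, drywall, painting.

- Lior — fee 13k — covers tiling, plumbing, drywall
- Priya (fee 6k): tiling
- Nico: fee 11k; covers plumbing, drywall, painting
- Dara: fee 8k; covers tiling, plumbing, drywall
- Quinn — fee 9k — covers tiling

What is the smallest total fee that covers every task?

17

The greedy cost-per-new-task heuristic would pick Dara and Nico for 19, but a cheaper cover exists.
Choose Priya and Nico: together they cover tiling, plumbing, drywall, painting — every task.
Total fee: 6 + 11 = 17.
No cover costs less than 17.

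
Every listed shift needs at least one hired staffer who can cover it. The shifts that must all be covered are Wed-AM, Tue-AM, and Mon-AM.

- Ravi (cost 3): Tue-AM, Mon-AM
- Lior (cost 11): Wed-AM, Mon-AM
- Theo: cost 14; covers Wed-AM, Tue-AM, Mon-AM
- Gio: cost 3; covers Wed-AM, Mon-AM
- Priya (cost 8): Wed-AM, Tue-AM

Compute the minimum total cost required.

6

This is an integer covering problem.
Choose Ravi and Gio: together they cover Wed-AM, Tue-AM, Mon-AM — every shift.
Total cost: 3 + 3 = 6.
No cover costs less than 6.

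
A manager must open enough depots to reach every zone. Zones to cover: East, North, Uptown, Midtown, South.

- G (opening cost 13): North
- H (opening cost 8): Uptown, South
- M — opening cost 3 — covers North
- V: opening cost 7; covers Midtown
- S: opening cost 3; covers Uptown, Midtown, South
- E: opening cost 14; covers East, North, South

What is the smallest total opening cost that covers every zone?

17

The greedy cost-per-new-zone heuristic would pick S, M, and E for 20, but a cheaper cover exists.
Choose S and E: together they cover East, North, Uptown, Midtown, South — every zone.
Total opening cost: 3 + 14 = 17.
No cover costs less than 17.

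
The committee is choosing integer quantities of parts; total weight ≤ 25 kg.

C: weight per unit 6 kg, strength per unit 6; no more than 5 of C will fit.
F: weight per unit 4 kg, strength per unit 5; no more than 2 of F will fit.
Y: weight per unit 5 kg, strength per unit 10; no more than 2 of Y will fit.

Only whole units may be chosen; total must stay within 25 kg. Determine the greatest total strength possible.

36

Take 1×C, 2×F, and 2×Y: weight 24 ≤ 25, strength 1·6 + 2·5 + 2·10 = 36.
Y has the best ratio (10/5) and is taken to its limit of 2; remaining capacity is filled optimally with the others.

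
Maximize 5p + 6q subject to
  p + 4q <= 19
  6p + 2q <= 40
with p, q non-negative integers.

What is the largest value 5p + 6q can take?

(p,q)=(5,3): 1·5+4·3=17≤19, 6·5+2·3=36≤40, objective 43.
(p,q)=(6,2): 1·6+4·2=14≤19, 6·6+2·2=40≤40, objective 42.
No feasible integer point exceeds 43.

43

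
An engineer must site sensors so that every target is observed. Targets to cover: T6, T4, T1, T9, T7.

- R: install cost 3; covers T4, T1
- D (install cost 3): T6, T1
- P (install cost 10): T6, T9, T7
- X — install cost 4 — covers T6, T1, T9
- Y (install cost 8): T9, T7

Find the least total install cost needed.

Choose R and P: together they cover T6, T4, T1, T9, T7 — every target.
Total install cost: 3 + 10 = 13.

13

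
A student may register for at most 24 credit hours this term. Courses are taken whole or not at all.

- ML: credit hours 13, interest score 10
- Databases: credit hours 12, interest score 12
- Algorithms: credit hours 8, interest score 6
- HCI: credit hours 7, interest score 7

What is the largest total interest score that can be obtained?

19

This is an integer program with binary decision variables.
Allowing fractional choices, the relaxed optimum would be about 22.8, but courses are indivisible.
Databases + HCI: credit hours 12 + 7 = 19 ≤ 24, interest score 12 + 7 = 19.
ML + HCI: credit hours 13 + 7 = 20 ≤ 24, interest score 10 + 7 = 17.
Databases + Algorithms: credit hours 12 + 8 = 20 ≤ 24, interest score 12 + 6 = 18.
Best is Databases and HCI with total interest score 19.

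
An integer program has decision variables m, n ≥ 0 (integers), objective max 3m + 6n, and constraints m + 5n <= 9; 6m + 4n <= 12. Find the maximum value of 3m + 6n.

9

The continuous relaxation peaks at (0.923, 1.62) with value 12.46; rounding to a feasible lattice point costs some objective.
(m,n)=(1,1): 1·1+5·1=6≤9, 6·1+4·1=10≤12, objective 9.
(m,n)=(0,1): 1·0+5·1=5≤9, 6·0+4·1=4≤12, objective 6.
(m,n)=(2,0): 1·2+5·0=2≤9, 6·2+4·0=12≤12, objective 6.
(m,n)=(1,0): 1·1+5·0=1≤9, 6·1+4·0=6≤12, objective 3.
The best lattice point is (1,1), giving 9.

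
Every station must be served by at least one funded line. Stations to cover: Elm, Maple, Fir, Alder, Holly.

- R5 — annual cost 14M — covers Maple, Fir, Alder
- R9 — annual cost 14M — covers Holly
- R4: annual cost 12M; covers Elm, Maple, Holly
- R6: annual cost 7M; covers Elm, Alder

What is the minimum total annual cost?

26

The greedy cost-per-new-station heuristic would pick R6, R4, and R5 for 33, but a cheaper cover exists.
Choose R5 and R4: together they cover Elm, Maple, Fir, Alder, Holly — every station.
Total annual cost: 14 + 12 = 26.
No cover costs less than 26.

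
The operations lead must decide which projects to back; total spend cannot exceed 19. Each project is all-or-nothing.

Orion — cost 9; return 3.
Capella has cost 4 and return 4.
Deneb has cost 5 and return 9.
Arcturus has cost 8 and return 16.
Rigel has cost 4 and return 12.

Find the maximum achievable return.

Allowing fractional choices, the relaxed optimum would be about 39.0, but projects are indivisible.
Capella + Arcturus + Rigel: cost 4 + 8 + 4 = 16 ≤ 19, return 4 + 16 + 12 = 32.
Deneb + Arcturus + Rigel: cost 5 + 8 + 4 = 17 ≤ 19, return 9 + 16 + 12 = 37.
Capella + Deneb + Arcturus: cost 4 + 5 + 8 = 17 ≤ 19, return 4 + 9 + 16 = 29.
Best is Deneb, Arcturus, and Rigel with total return 37.

37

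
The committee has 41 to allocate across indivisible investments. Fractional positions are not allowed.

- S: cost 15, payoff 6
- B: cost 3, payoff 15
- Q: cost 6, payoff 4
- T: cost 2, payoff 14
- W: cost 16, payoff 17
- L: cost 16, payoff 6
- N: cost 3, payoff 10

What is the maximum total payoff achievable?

Take S, B, T, W, and N: cost 15 + 3 + 2 + 16 + 3 = 39 ≤ 41, payoff 6 + 15 + 14 + 17 + 10 = 62.
No feasible combination exceeds this.

62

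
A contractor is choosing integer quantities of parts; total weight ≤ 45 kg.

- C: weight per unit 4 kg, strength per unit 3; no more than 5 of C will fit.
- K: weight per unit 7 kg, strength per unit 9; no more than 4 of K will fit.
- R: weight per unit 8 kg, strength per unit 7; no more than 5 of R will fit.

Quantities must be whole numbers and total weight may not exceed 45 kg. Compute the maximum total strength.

50

K has the best ratio (9/7); taking only K gives at most 4×9 = 36 (stopped by the supply cap of 4).
Mixing does better — 4×K and 2×R: weight 44 ≤ 45, strength 4·9 + 2·7 = 50.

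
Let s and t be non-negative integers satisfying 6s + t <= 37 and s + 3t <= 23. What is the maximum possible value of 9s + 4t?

69

Relaxing integrality, the LP optimum is 70.35 at (s,t) = (5.18, 5.94), which is not an integer point.
(s,t)=(5,6): 6·5+1·6=36≤37, 1·5+3·6=23≤23, objective 69.
(s,t)=(5,5): 6·5+1·5=35≤37, 1·5+3·5=20≤23, objective 65.
(s,t)=(5,4): 6·5+1·4=34≤37, 1·5+3·4=17≤23, objective 61.
No feasible integer point exceeds 69.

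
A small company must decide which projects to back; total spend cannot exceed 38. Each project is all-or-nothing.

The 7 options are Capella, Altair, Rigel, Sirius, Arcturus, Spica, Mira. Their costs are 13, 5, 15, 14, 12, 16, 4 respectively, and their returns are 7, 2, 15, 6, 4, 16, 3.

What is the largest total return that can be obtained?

Take Rigel, Spica, and Mira: cost 15 + 16 + 4 = 35 ≤ 38, return 15 + 16 + 3 = 34.
No other feasible combination does better.

34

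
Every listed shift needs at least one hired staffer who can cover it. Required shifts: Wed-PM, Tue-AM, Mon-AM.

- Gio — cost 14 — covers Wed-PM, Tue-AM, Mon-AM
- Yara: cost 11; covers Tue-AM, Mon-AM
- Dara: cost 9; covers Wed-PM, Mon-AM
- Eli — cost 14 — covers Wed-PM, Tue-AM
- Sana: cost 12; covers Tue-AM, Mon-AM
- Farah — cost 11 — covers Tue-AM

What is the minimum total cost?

The greedy cost-per-new-shift heuristic would pick Dara and Yara for 20, but a cheaper cover exists.
Gio alone covers Wed-PM, Tue-AM, Mon-AM — every shift.
Total cost: 14.
No cover costs less than 14.

14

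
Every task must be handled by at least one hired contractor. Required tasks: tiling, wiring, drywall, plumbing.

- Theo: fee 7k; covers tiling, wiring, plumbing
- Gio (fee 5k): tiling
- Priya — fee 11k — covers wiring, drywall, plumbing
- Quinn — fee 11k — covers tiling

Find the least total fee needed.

16

This is an integer covering problem.
The greedy cost-per-new-task heuristic would pick Theo and Priya for 18, but a cheaper cover exists.
Choose Gio and Priya: together they cover tiling, wiring, drywall, plumbing — every task.
Total fee: 5 + 11 = 16.
No cover costs less than 16.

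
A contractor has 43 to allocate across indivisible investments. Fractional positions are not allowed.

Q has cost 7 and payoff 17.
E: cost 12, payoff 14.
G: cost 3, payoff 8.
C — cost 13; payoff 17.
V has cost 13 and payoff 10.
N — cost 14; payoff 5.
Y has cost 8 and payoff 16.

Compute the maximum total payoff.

72

Q + E + G + V + Y: cost 7 + 12 + 3 + 13 + 8 = 43 ≤ 43, payoff 17 + 14 + 8 + 10 + 16 = 65.
Q + E + G + C + Y: cost 7 + 12 + 3 + 13 + 8 = 43 ≤ 43, payoff 17 + 14 + 8 + 17 + 16 = 72.
Best is Q, E, G, C, and Y with total payoff 72.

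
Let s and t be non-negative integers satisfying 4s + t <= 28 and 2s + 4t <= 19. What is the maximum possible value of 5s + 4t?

The continuous relaxation peaks at (6.64, 1.43) with value 38.93; rounding to a feasible lattice point costs some objective.
(s,t)=(7,0): 4·7+1·0=28≤28, 2·7+4·0=14≤19, objective 35.
(s,t)=(6,1): 4·6+1·1=25≤28, 2·6+4·1=16≤19, objective 34.
(s,t)=(5,2): 4·5+1·2=22≤28, 2·5+4·2=18≤19, objective 33.
Maximum is 35 at (s,t)=(7,0).

35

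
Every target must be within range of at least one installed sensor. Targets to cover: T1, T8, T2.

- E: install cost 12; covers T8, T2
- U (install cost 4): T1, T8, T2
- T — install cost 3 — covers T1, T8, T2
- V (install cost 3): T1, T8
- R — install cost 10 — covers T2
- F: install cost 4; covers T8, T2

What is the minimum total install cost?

T alone covers T1, T8, T2 — every target.
Total install cost: 3.

3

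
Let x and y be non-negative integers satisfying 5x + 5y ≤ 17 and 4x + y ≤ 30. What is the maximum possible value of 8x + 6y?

(x,y)=(3,0) is feasible, giving 24.
(x,y)=(2,1) is feasible, giving 22.
(x,y)=(2,0) is feasible, giving 16.
The best lattice point is (3,0), giving 24.

24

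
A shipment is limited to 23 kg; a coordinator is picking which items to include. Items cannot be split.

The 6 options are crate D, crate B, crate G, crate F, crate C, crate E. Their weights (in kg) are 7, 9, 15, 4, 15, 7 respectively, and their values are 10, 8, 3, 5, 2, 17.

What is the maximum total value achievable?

Take crate D, crate B, and crate E: weight 7 + 9 + 7 = 23 ≤ 23, value 10 + 8 + 17 = 35.
No other feasible combination does better.

35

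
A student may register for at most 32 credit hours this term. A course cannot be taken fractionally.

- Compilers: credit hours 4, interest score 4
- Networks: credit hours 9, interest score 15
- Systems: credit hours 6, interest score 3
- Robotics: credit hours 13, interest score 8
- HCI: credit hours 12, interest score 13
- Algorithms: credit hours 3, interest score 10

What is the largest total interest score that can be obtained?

42

This is a 0-1 knapsack instance.
Allowing fractional choices, the relaxed optimum would be about 44.5, but courses are indivisible.
Networks + HCI + Algorithms: credit hours 9 + 12 + 3 = 24 ≤ 32, interest score 15 + 13 + 10 = 38.
Networks + Systems + HCI + Algorithms: credit hours 9 + 6 + 12 + 3 = 30 ≤ 32, interest score 15 + 3 + 13 + 10 = 41.
Compilers + Networks + HCI + Algorithms: credit hours 4 + 9 + 12 + 3 = 28 ≤ 32, interest score 4 + 15 + 13 + 10 = 42.
Best is Compilers, Networks, HCI, and Algorithms with total interest score 42.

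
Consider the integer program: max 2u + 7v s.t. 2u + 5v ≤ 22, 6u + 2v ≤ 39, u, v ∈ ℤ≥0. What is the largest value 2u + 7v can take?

The continuous relaxation peaks at (0, 4.4) with value 30.80; rounding to a feasible lattice point costs some objective.
(u,v)=(1,4): 2·1+5·4=22≤22, 6·1+2·4=14≤39, objective 30.
(u,v)=(0,4): 2·0+5·4=20≤22, 6·0+2·4=8≤39, objective 28.
No feasible integer point exceeds 30.

30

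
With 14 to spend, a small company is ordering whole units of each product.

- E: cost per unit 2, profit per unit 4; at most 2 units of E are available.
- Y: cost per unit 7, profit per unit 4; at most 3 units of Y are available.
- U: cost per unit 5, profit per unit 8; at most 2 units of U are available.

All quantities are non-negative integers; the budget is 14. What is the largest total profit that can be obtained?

This is a bounded integer knapsack.
E has the best ratio (4/2); taking only E gives at most 2×4 = 8 (stopped by the supply cap of 2).
Mixing does better — 2×E and 2×U: cost 14 ≤ 14, profit 2·4 + 2·8 = 24.

24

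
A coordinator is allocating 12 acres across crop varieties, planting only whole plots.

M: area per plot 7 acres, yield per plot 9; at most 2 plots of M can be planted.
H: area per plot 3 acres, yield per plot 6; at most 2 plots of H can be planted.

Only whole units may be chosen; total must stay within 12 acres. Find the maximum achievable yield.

15

Take 1×M and 1×H: area 10 ≤ 12, yield 1·9 + 1·6 = 15.
No other integer combination yields more.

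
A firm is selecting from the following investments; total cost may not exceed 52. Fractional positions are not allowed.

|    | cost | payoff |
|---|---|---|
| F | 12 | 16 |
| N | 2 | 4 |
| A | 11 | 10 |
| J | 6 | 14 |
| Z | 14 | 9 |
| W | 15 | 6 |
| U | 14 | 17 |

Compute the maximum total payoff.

61

Take F, N, A, J, and U: cost 12 + 2 + 11 + 6 + 14 = 45 ≤ 52, payoff 16 + 4 + 10 + 14 + 17 = 61.
No other feasible combination does better.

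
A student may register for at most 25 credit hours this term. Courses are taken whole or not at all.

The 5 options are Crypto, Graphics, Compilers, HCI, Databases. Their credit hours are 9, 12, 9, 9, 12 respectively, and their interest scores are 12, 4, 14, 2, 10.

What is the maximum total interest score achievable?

26

This is an integer program with binary decision variables.
Allowing fractional choices, the relaxed optimum would be about 31.8, but courses are indivisible.
Crypto + Compilers: credit hours 9 + 9 = 18 ≤ 25, interest score 12 + 14 = 26.
Compilers + Databases: credit hours 9 + 12 = 21 ≤ 25, interest score 14 + 10 = 24.
Crypto + Databases: credit hours 9 + 12 = 21 ≤ 25, interest score 12 + 10 = 22.
Best is Crypto and Compilers with total interest score 26.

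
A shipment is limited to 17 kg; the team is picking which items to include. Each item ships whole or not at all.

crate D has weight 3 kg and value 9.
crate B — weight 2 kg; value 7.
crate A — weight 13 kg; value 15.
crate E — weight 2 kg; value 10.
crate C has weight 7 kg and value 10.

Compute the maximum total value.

36

Allowing fractional choices, the relaxed optimum would be about 39.5, but items are indivisible.
crate B + crate A + crate E: weight 2 + 13 + 2 = 17 ≤ 17, value 7 + 15 + 10 = 32.
crate D + crate B + crate E + crate C: weight 3 + 2 + 2 + 7 = 14 ≤ 17, value 9 + 7 + 10 + 10 = 36.
crate D + crate E + crate C: weight 3 + 2 + 7 = 12 ≤ 17, value 9 + 10 + 10 = 29.
Best is crate D, crate B, crate E, and crate C with total value 36.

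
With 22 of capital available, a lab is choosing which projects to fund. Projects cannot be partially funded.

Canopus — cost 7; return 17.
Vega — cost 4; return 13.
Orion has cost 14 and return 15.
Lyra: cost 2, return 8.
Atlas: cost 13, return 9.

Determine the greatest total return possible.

38

Canopus + Vega + Lyra: cost 7 + 4 + 2 = 13 ≤ 22, return 17 + 13 + 8 = 38.
Vega + Orion + Lyra: cost 4 + 14 + 2 = 20 ≤ 22, return 13 + 15 + 8 = 36.
Canopus + Lyra + Atlas: cost 7 + 2 + 13 = 22 ≤ 22, return 17 + 8 + 9 = 34.
Best is Canopus, Vega, and Lyra with total return 38.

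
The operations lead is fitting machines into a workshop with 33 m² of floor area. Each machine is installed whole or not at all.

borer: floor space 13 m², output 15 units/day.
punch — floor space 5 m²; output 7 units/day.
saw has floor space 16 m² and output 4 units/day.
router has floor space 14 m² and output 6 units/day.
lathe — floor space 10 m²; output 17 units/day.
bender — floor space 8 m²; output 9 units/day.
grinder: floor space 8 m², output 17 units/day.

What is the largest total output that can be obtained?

Take punch, lathe, bender, and grinder: floor space 5 + 10 + 8 + 8 = 31 ≤ 33, output 7 + 17 + 9 + 17 = 50.
No other feasible combination does better.

50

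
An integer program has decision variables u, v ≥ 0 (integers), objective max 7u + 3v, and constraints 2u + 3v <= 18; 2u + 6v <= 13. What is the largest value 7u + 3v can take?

The continuous relaxation peaks at (6.5, 0) with value 45.50; rounding to a feasible lattice point costs some objective.
(u,v)=(6,0): 2·6+3·0=12≤18, 2·6+6·0=12≤13, objective 42.
(u,v)=(5,0): 2·5+3·0=10≤18, 2·5+6·0=10≤13, objective 35.
The best lattice point is (6,0), giving 42.

42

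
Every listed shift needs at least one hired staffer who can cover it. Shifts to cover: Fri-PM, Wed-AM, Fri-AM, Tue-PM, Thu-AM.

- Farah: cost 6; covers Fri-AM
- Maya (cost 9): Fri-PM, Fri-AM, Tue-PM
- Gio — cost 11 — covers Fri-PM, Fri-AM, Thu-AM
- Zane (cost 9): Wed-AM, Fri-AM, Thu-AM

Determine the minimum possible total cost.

18

Choose Maya and Zane: together they cover Fri-PM, Wed-AM, Fri-AM, Tue-PM, Thu-AM — every shift.
Total cost: 9 + 9 = 18.
No cover costs less than 18.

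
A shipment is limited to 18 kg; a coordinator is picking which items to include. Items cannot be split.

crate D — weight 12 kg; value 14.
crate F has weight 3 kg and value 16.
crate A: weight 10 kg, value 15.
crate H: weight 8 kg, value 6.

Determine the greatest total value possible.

31

This is a 0-1 knapsack instance.
Allowing fractional choices, the relaxed optimum would be about 36.8, but items are indivisible.
crate D + crate F: weight 12 + 3 = 15 ≤ 18, value 14 + 16 = 30.
crate F + crate A: weight 3 + 10 = 13 ≤ 18, value 16 + 15 = 31.
crate F + crate H: weight 3 + 8 = 11 ≤ 18, value 16 + 6 = 22.
Best is crate F and crate A with total value 31.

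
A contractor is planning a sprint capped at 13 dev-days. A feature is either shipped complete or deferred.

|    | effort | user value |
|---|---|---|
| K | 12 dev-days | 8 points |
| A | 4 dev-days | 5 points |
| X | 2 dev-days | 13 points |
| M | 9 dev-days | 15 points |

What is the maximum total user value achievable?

28

Allowing fractional choices, the relaxed optimum would be about 30.5, but features are indivisible.
A + M: effort 4 + 9 = 13 ≤ 13, user value 5 + 15 = 20.
X + M: effort 2 + 9 = 11 ≤ 13, user value 13 + 15 = 28.
Best is X and M with total user value 28.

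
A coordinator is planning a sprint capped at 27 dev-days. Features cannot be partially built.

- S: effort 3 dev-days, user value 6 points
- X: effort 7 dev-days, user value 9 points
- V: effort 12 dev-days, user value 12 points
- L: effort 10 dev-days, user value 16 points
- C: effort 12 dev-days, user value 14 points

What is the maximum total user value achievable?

36

S + V + C: effort 3 + 12 + 12 = 27 ≤ 27, user value 6 + 12 + 14 = 32.
S + L + C: effort 3 + 10 + 12 = 25 ≤ 27, user value 6 + 16 + 14 = 36.
S + V + L: effort 3 + 12 + 10 = 25 ≤ 27, user value 6 + 12 + 16 = 34.
Best is S, L, and C with total user value 36.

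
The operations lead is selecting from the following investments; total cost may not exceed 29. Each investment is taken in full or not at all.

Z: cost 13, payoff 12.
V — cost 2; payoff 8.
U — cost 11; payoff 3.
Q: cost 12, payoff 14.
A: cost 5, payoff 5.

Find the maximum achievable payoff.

This is a 0-1 knapsack instance.
Z + Q: cost 13 + 12 = 25 ≤ 29, payoff 12 + 14 = 26.
Z + V + Q: cost 13 + 2 + 12 = 27 ≤ 29, payoff 12 + 8 + 14 = 34.
V + Q + A: cost 2 + 12 + 5 = 19 ≤ 29, payoff 8 + 14 + 5 = 27.
Best is Z, V, and Q with total payoff 34.

34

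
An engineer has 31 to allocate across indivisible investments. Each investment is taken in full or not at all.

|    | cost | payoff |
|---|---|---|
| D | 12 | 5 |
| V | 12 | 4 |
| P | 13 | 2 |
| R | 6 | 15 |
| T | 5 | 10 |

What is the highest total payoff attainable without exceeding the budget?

This is an integer program with binary decision variables.
Allowing fractional choices, the relaxed optimum would be about 32.7, but investments are indivisible.
D + R + T: cost 12 + 6 + 5 = 23 ≤ 31, payoff 5 + 15 + 10 = 30.
P + R + T: cost 13 + 6 + 5 = 24 ≤ 31, payoff 2 + 15 + 10 = 27.
V + R + T: cost 12 + 6 + 5 = 23 ≤ 31, payoff 4 + 15 + 10 = 29.
Best is D, R, and T with total payoff 30.

30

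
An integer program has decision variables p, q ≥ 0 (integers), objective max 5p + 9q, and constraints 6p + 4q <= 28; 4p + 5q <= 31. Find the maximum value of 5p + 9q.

54

Relaxing integrality, the LP optimum is 55.80 at (p,q) = (0, 6.2), which is not an integer point.
(p,q)=(0,6): 6·0+4·6=24≤28, 4·0+5·6=30≤31, objective 54.
(p,q)=(1,5): 6·1+4·5=26≤28, 4·1+5·5=29≤31, objective 50.
(p,q)=(0,5): 6·0+4·5=20≤28, 4·0+5·5=25≤31, objective 45.
No feasible integer point exceeds 54.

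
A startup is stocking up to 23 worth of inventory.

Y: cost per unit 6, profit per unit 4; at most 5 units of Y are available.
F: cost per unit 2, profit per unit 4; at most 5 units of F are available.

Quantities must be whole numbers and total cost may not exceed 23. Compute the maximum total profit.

28

F has the best ratio (4/2); taking only F gives at most 5×4 = 20 (stopped by the supply cap of 5).
Mixing does better — 2×Y and 5×F: cost 22 ≤ 23, profit 2·4 + 5·4 = 28.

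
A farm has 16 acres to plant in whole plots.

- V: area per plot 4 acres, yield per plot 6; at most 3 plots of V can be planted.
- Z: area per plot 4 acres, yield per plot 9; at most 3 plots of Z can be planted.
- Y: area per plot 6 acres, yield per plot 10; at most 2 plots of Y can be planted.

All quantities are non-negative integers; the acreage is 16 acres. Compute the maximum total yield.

33

2×V and 2×Z: area 16 ≤ 16, yield 2·6 + 2·9 = 30.
1×V and 3×Z: area 16 ≤ 16, yield 1·6 + 3·9 = 33.
Best is 33.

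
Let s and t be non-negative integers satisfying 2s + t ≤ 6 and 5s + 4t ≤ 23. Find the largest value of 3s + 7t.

35

(s,t)=(0,5): 2·0+1·5=5≤6, 5·0+4·5=20≤23, objective 35.
(s,t)=(1,4): 2·1+1·4=6≤6, 5·1+4·4=21≤23, objective 31.
(s,t)=(0,4): 2·0+1·4=4≤6, 5·0+4·4=16≤23, objective 28.
The best lattice point is (0,5), giving 35.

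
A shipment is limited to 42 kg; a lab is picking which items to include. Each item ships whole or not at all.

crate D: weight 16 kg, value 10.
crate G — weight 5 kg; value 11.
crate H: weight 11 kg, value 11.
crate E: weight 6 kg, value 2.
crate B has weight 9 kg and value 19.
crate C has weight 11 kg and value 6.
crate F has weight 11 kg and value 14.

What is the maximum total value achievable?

57

crate G + crate H + crate E + crate B + crate F: weight 5 + 11 + 6 + 9 + 11 = 42 ≤ 42, value 11 + 11 + 2 + 19 + 14 = 57.
crate G + crate H + crate B + crate F: weight 5 + 11 + 9 + 11 = 36 ≤ 42, value 11 + 11 + 19 + 14 = 55.
Best is crate G, crate H, crate E, crate B, and crate F with total value 57.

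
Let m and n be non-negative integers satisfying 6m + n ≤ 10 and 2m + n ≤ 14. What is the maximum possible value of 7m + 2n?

20

(m,n)=(0,10): 6·0+1·10=10≤10, 2·0+1·10=10≤14, objective 20.
(m,n)=(0,9): 6·0+1·9=9≤10, 2·0+1·9=9≤14, objective 18.
Maximum is 20 at (m,n)=(0,10).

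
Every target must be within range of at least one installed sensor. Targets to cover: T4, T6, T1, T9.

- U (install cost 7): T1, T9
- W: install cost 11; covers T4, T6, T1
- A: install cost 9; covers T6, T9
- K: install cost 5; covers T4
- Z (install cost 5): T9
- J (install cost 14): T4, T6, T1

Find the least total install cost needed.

16

The greedy cost-per-new-target heuristic would pick U, K, and A for 21, but a cheaper cover exists.
Choose W and Z: together they cover T4, T6, T1, T9 — every target.
Total install cost: 11 + 5 = 16.
No cover costs less than 16.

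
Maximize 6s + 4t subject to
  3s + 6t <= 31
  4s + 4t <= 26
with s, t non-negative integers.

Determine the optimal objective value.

36

(s,t)=(6,0) is feasible, giving 36.
(s,t)=(5,1) is feasible, giving 34.
(s,t)=(5,0) is feasible, giving 30.
No feasible integer point exceeds 36.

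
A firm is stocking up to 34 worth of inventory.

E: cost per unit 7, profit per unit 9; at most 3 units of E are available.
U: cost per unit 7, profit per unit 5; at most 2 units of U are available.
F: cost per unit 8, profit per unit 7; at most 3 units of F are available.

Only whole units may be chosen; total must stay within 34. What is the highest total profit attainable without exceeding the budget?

34

Take 3×E and 1×F: cost 29 ≤ 34, profit 3·9 + 1·7 = 34.
E has the best ratio (9/7) and is taken to its limit of 3; remaining capacity is filled optimally with the others.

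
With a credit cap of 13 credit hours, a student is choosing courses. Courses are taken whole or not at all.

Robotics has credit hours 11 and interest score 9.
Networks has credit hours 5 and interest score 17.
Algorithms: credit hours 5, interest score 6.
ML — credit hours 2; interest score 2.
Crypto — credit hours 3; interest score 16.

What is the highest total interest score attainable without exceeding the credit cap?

Take Networks, Algorithms, and Crypto: credit hours 5 + 5 + 3 = 13 ≤ 13, interest score 17 + 6 + 16 = 39.
No other feasible combination does better.

39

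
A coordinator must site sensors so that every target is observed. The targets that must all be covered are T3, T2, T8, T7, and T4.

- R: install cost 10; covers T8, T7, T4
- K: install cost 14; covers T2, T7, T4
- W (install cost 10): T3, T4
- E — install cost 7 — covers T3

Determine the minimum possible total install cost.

31

This is an integer covering problem.
Choose R, K, and E: together they cover T3, T2, T8, T7, T4 — every target.
Total install cost: 10 + 14 + 7 = 31.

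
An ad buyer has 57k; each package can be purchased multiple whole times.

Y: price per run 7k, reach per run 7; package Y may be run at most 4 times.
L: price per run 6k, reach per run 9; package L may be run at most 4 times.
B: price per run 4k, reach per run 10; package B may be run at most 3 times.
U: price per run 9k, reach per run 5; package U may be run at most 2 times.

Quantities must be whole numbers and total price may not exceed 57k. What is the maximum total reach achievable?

Take 3×Y, 4×L, and 3×B: price 57 ≤ 57, reach 3·7 + 4·9 + 3·10 = 87.
B has the best ratio (10/4) and is taken to its limit of 3; remaining capacity is filled optimally with the others.

87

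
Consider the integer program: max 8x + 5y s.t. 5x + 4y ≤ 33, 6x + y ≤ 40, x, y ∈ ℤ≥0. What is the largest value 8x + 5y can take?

Relaxing integrality, the LP optimum is 52.80 at (x,y) = (6.6, 0), which is not an integer point.
(x,y)=(5,2): 5·5+4·2=33≤33, 6·5+1·2=32≤40, objective 50.
(x,y)=(6,0): 5·6+4·0=30≤33, 6·6+1·0=36≤40, objective 48.
Maximum is 50 at (x,y)=(5,2).

50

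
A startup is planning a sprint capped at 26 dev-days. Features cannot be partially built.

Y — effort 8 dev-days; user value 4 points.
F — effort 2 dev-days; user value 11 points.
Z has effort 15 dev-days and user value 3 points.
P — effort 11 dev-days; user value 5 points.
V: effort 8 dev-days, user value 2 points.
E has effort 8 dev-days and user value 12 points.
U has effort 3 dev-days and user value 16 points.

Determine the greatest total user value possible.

This is a 0-1 knapsack instance.
Take F, P, E, and U: effort 2 + 11 + 8 + 3 = 24 ≤ 26, user value 11 + 5 + 12 + 16 = 44.
No other feasible combination does better.

44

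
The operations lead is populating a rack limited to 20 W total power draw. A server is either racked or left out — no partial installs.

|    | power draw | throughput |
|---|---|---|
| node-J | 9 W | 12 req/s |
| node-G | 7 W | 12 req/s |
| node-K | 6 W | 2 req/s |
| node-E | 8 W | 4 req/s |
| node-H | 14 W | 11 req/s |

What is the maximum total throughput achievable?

Take node-J and node-G: power draw 9 + 7 = 16 ≤ 20, throughput 12 + 12 = 24.
No other feasible combination does better.

24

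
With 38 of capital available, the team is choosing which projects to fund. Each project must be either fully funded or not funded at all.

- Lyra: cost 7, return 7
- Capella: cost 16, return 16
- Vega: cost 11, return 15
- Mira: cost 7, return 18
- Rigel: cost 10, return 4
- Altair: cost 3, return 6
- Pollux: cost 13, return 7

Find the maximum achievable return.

This is an integer program with binary decision variables.
Capella + Vega + Mira: cost 16 + 11 + 7 = 34 ≤ 38, return 16 + 15 + 18 = 49.
Lyra + Vega + Mira + Rigel + Altair: cost 7 + 11 + 7 + 10 + 3 = 38 ≤ 38, return 7 + 15 + 18 + 4 + 6 = 50.
Capella + Vega + Mira + Altair: cost 16 + 11 + 7 + 3 = 37 ≤ 38, return 16 + 15 + 18 + 6 = 55.
Best is Capella, Vega, Mira, and Altair with total return 55.

55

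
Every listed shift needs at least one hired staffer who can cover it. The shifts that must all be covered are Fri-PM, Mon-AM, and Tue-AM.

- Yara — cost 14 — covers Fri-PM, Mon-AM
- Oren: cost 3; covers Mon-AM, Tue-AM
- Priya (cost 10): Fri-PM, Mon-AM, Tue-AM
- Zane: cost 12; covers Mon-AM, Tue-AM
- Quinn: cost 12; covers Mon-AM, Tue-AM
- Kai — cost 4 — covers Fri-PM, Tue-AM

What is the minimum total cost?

This is a weighted set-cover instance.
Choose Oren and Kai: together they cover Fri-PM, Mon-AM, Tue-AM — every shift.
Total cost: 3 + 4 = 7.
No cover costs less than 7.

7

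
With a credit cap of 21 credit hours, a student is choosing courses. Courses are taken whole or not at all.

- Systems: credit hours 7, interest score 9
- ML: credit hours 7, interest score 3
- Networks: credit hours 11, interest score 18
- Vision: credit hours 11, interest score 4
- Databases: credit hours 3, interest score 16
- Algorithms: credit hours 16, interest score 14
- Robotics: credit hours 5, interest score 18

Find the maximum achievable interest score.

Allowing fractional choices, the relaxed optimum would be about 54.6, but courses are indivisible.
Systems + Networks + Databases: credit hours 7 + 11 + 3 = 21 ≤ 21, interest score 9 + 18 + 16 = 43.
Networks + Databases + Robotics: credit hours 11 + 3 + 5 = 19 ≤ 21, interest score 18 + 16 + 18 = 52.
Systems + Databases + Robotics: credit hours 7 + 3 + 5 = 15 ≤ 21, interest score 9 + 16 + 18 = 43.
Best is Networks, Databases, and Robotics with total interest score 52.

52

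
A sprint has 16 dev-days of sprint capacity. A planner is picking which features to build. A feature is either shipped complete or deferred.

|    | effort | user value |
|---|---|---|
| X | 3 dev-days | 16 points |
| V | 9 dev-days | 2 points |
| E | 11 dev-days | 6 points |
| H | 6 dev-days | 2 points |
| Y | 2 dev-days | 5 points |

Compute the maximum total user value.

X + H + Y: effort 3 + 6 + 2 = 11 ≤ 16, user value 16 + 2 + 5 = 23.
X + E + Y: effort 3 + 11 + 2 = 16 ≤ 16, user value 16 + 6 + 5 = 27.
Best is X, E, and Y with total user value 27.

27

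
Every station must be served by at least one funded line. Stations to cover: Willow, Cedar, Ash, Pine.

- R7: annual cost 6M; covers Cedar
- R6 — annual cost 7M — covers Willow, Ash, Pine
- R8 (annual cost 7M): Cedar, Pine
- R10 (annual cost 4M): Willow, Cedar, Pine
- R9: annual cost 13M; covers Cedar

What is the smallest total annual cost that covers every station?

Choose R6 and R10: together they cover Willow, Cedar, Ash, Pine — every station.
Total annual cost: 7 + 4 = 11.

11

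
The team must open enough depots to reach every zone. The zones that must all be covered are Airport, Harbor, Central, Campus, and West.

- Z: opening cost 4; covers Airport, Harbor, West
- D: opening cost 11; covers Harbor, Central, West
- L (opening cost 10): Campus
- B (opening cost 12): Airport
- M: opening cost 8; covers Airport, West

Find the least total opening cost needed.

25

This is a weighted set-cover instance.
Choose Z, D, and L: together they cover Airport, Harbor, Central, Campus, West — every zone.
Total opening cost: 4 + 11 + 10 = 25.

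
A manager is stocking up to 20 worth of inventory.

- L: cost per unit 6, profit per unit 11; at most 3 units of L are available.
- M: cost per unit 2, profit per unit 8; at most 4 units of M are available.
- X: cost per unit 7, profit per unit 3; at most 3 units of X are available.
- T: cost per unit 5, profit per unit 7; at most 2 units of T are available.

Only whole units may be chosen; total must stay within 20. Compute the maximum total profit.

This is a bounded integer knapsack.
M has the best ratio (8/2); taking only M gives at most 4×8 = 32 (stopped by the supply cap of 4).
Mixing does better — 2×L and 4×M: cost 20 ≤ 20, profit 2·11 + 4·8 = 54.

54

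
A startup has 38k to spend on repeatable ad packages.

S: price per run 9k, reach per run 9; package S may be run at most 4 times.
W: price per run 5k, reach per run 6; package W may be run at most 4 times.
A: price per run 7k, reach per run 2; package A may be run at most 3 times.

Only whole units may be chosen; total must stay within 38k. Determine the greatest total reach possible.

42

Take 2×S and 4×W: price 38 ≤ 38, reach 2·9 + 4·6 = 42.
W has the best ratio (6/5) and is taken to its limit of 4; remaining capacity is filled optimally with the others.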